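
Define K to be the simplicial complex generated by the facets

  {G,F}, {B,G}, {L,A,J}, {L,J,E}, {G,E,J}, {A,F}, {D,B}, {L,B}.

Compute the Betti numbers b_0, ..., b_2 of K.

K has 8 vertices, 12 edges, 3 triangles.
rank ∂_0 = 0, rank ∂_1 = 7 ⇒ b_0 = 8 − 0 − 7 = 1; all invariant factors of ∂_1 are 1 so no torsion. So H_0 ≅ Z.
rank ∂_1 = 7, rank ∂_2 = 3 ⇒ b_1 = 12 − 7 − 3 = 2; all invariant factors of ∂_2 are 1 so no torsion. So H_1 ≅ Z^2.
rank ∂_2 = 3, rank ∂_3 = 0 ⇒ b_2 = 3 − 3 − 0 = 0. So H_2 ≅ 0.

b_0 = 1, b_1 = 2, b_2 = 0.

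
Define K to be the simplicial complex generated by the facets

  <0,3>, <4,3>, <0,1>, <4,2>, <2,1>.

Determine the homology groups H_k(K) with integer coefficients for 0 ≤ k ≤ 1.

We work with the vertex ordering 0 < 1 < 2 < 3 < 4. The simplices of K, each written with vertices in increasing order, are:

  0-simplices (5): [0], [1], [2], [3], [4]
  1-simplices (5): [0,1], [0,3], [1,2], [2,4], [3,4]

Hence C_0 ≅ Z^5, C_1 ≅ Z^5.

∂_1: C_1 → C_0 maps an edge to its endpoints' difference, ∂[p,q] = q − p. For instance
  ∂[0,3] = [3] − [0].
As a 5×5 matrix over Z this has rank 4, with invariant factors (1,1,1,1).

Reading off H_k = ker ∂_k / im ∂_{k+1}:

  H_0: rank C_0 − rank ∂_1 = 5 − 4 = 1, and the invariant factors of ∂_1 are all 1, so H_0 = Z.
  H_1: rank ker ∂_1 − rank ∂_2 = (5 − 4) − 0 = 1, and there is no ∂_2, so H_1 = Z.

H_0 = Z,  H_1 = Z.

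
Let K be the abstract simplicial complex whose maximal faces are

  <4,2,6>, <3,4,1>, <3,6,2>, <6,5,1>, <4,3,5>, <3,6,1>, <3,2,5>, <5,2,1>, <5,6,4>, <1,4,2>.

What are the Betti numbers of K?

b_0 = 1, b_1 = 0, b_2 = 0.

Fix the vertex order 1 < 2 < 3 < 4 < 5 < 6 and write every simplex with vertices in increasing order. Then dim K = 2 and the simplices of K are:

  0-simplices (6): [1], [2], [3], [4], [5], [6]
  1-simplices (15): [1,2], [1,3], [1,4], [1,5], [1,6], [2,3], [2,4], [2,5], [2,6], [3,4], [3,5], [3,6], [4,5], [4,6], [5,6]
  2-simplices (10): [1,2,4], [1,2,5], [1,3,4], [1,3,6], [1,5,6], [2,3,5], [2,3,6], [2,4,6], [3,4,5], [4,5,6]

giving chain groups C_0 ≅ Z^6, C_1 ≅ Z^15, C_2 ≅ Z^10.

Boundary ∂_1: C_1 → C_0 maps an edge to its endpoints' difference, ∂[p,q] = q − p. For instance
  ∂[1,5] = [5] − [1].
The resulting 6×15 matrix has rank 5, and its Smith normal form has invariant factors (1,1,1,1,1).

The boundary map ∂_2: C_2 → C_1 acts by ∂[p,q,r] = [q,r] − [p,r] + [p,q]. For instance
  ∂[1,2,5] = [2,5] − [1,5] + [1,2],
  ∂[1,3,6] = [3,6] − [1,6] + [1,3].
This gives a 15×10 integer matrix of rank 10; reducing to Smith normal form yields diagonal entries (1,1,1,1,1,1,1,1,1,2).

From H_k ≅ ker(∂_k) / im(∂_{k+1}) we obtain:

  H_0: rank C_0 − rank ∂_1 = 6 − 5 = 1, and the invariant factors of ∂_1 are all 1, so H_0 = Z.
  H_1: rank ker ∂_1 − rank ∂_2 = (15 − 5) − 10 = 0, and ∂_2 has invariant factor 2 > 1, so H_1 = Z/2.
  H_2: rank ker ∂_2 − rank ∂_3 = (10 − 10) − 0 = 0, and there is no ∂_3, so H_2 = 0.

As a check, the Euler characteristic is 6 − 15 + 10 = 1, which agrees with 1 − 0 + 0 = 1.
(K is a triangulation of the real projective plane RP^2.)

Hence the Betti numbers are b_0 = 1, b_1 = 0, b_2 = 0.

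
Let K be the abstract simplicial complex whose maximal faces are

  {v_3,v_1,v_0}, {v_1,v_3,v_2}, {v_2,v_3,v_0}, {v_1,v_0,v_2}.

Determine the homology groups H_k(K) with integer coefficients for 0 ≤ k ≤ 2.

H_0 ≅ Z,  H_1 = 0,  H_2 ≅ Z.

Take the total order v_0 < v_1 < v_2 < v_3 on the vertex set. Then K (dimension 2) consists of the simplices:

  0-simplices (4): [v_0], [v_1], [v_2], [v_3]
  1-simplices (6): [v_0,v_1], [v_0,v_2], [v_0,v_3], [v_1,v_2], [v_1,v_3], [v_2,v_3]
  2-simplices (4): [v_0,v_1,v_2], [v_0,v_1,v_3], [v_0,v_2,v_3], [v_1,v_2,v_3]

Hence C_0 ≅ Z^4, C_1 ≅ Z^6, C_2 ≅ Z^4.

The boundary map ∂_1: C_1 → C_0 maps an edge to its endpoints' difference, ∂[p,q] = q − p. For instance
  ∂[v_0,v_2] = [v_2] − [v_0].
The 4×6 boundary matrix has rank 3 and Smith normal form diag(1,1,1).

Boundary ∂_2: C_2 → C_1 maps a triangle to the signed sum of its edges. For instance
  ∂[v_0,v_1,v_3] = [v_1,v_3] − [v_0,v_3] + [v_0,v_1],
  ∂[v_0,v_2,v_3] = [v_2,v_3] − [v_0,v_3] + [v_0,v_2].
This gives a 6×4 integer matrix of rank 3; reducing to Smith normal form yields diagonal entries (1,1,1).

Reading off H_k = ker ∂_k / im ∂_{k+1}:

  H_0: rank C_0 − rank ∂_1 = 4 − 3 = 1, and the invariant factors of ∂_1 are all 1, so H_0 ≅ Z.
  H_1: rank ker ∂_1 − rank ∂_2 = (6 − 3) − 3 = 0, and the invariant factors of ∂_2 are all 1, so H_1 ≅ 0.
  H_2: rank ker ∂_2 − rank ∂_3 = (4 − 3) − 0 = 1, and there is no ∂_3, so H_2 ≅ Z.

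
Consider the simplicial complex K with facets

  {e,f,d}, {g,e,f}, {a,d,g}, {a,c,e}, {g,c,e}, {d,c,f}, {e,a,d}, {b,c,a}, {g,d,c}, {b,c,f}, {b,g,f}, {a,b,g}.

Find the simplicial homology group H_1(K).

H_1 ≅ Z/2.

We work with the vertex ordering a < b < c < d < e < f < g. The simplices of K, each written with vertices in increasing order, are:

  0-simplices (7): a, b, c, d, e, f, g
  1-simplices (18): ab, ac, ad, ae, ag, bc, bf, bg, cd, ce, cf, cg, de, df, dg, ef, eg, fg
  2-simplices (12): abc, abg, ace, ade, adg, bcf, bfg, cdf, cdg, ceg, def, efg

giving chain groups C_0 ≅ Z^7, C_1 ≅ Z^18, C_2 ≅ Z^12.

Boundary ∂_1: C_1 → C_0 maps an edge to its endpoints' difference, ∂[p,q] = q − p. For instance
  ∂ac = c − a.
As a 7×18 matrix over Z this has rank 6, with invariant factors (1,1,1,1,1,1).

Boundary ∂_2: C_2 → C_1 maps a triangle to the signed sum of its edges. For instance
  ∂abc = bc − ac + ab,
  ∂ceg = eg − cg + ce.
The 18×12 boundary matrix has rank 12 and Smith normal form diag(1,1,1,1,1,1,1,1,1,1,1,2).

From H_k ≅ ker(∂_k) / im(∂_{k+1}) we obtain:

  H_1: rank ker ∂_1 − rank ∂_2 = (18 − 6) − 12 = 0, and ∂_2 has invariant factor 2 > 1, so H_1 ≅ Z/2.

(K is a triangulation of the real projective plane RP^2.)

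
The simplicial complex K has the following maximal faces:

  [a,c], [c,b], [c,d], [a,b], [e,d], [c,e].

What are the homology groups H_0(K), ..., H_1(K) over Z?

We work with the vertex ordering a < b < c < d < e. The simplices of K, each written with vertices in increasing order, are:

  0-simplices (5): a, b, c, d, e
  1-simplices (6): ab, ac, bc, cd, ce, de

so the chain groups are C_0 ≅ Z^5, C_1 ≅ Z^6.

∂_1: C_1 → C_0 sends each edge [p,q] (with p < q) to q − p. For instance
  ∂ce = e − c.
This gives a 5×6 integer matrix of rank 4; reducing to Smith normal form yields diagonal entries (1,1,1,1).

Computing H_k = (kernel of ∂_k) / (image of ∂_{k+1}):

  H_0: rank C_0 − rank ∂_1 = 5 − 4 = 1, and the invariant factors of ∂_1 are all 1, so H_0 = Z.
  H_1: rank ker ∂_1 − rank ∂_2 = (6 − 4) − 0 = 2, and there is no ∂_2, so H_1 = Z^2.

H_0 = Z,  H_1 = Z^2.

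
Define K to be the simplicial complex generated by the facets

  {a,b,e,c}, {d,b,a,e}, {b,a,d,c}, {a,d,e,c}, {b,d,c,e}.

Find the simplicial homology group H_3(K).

K has 5 vertices, 10 edges, 10 triangles, 5 3-simplices.
rank ∂_3 = 4, rank ∂_4 = 0 ⇒ b_3 = 5 − 4 − 0 = 1. So H_3 = Z.

H_3 ≅ Z.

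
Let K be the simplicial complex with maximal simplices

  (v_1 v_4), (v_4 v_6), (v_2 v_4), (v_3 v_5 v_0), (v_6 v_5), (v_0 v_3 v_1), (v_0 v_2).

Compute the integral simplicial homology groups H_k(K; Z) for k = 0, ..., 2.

K has 7 vertices, 10 edges, 2 triangles.
rank ∂_0 = 0, rank ∂_1 = 6 ⇒ b_0 = 7 − 0 − 6 = 1; all invariant factors of ∂_1 are 1 so no torsion. So H_0 ≅ Z.
rank ∂_1 = 6, rank ∂_2 = 2 ⇒ b_1 = 10 − 6 − 2 = 2; all invariant factors of ∂_2 are 1 so no torsion. So H_1 ≅ Z^2.
rank ∂_2 = 2, rank ∂_3 = 0 ⇒ b_2 = 2 − 2 − 0 = 0. So H_2 ≅ 0.

H_0 ≅ Z,  H_1 ≅ Z^2,  H_2 = 0.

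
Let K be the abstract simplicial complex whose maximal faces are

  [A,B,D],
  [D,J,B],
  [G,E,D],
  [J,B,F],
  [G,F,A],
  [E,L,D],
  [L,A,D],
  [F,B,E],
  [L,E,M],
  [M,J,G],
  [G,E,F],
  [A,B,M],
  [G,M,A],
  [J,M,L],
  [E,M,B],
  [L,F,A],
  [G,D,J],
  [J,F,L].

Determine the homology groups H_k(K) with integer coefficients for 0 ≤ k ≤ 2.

H_0 ≅ Z,  H_1 ≅ Z^2,  H_2 ≅ Z.

Fix the vertex order A < B < D < E < F < G < J < L < M and write every simplex with vertices in increasing order. Then dim K = 2 and the simplices of K are:

  0-simplices (9): A, B, D, E, F, G, J, L, M
  1-simplices (27): AB, AD, AF, AG, AL, AM, BD, BE, BF, BJ, BM, DE, DG, DJ, DL, EF, EG, EL, EM, FG, FJ, FL, GJ, GM, JL, JM, LM
  2-simplices (18): ABD, ABM, ADL, AFG, AFL, AGM, BDJ, BEF, BEM, BFJ, DEG, DEL, DGJ, EFG, ELM, FJL, GJM, JLM

giving chain groups C_0 ≅ Z^9, C_1 ≅ Z^27, C_2 ≅ Z^18.

The boundary map ∂_1: C_1 → C_0 maps an edge to its endpoints' difference, ∂[p,q] = q − p.
This gives a 9×27 integer matrix of rank 8; reducing to Smith normal form yields diagonal entries (1,1,1,1,1,1,1,1).

Boundary ∂_2: C_2 → C_1 acts by ∂[p,q,r] = [q,r] − [p,r] + [p,q]. For instance
  ∂FJL = JL − FL + FJ,
  ∂ADL = DL − AL + AD.
The resulting 27×18 matrix has rank 17, and its Smith normal form has invariant factors (1,1,1,1,1,1,1,1,1,1,1,1,1,1,1,1,1).

Reading off H_k = ker ∂_k / im ∂_{k+1}:

  H_0: rank C_0 − rank ∂_1 = 9 − 8 = 1, and the invariant factors of ∂_1 are all 1, so H_0 ≅ Z.
  H_1: rank ker ∂_1 − rank ∂_2 = (27 − 8) − 17 = 2, and the invariant factors of ∂_2 are all 1, so H_1 ≅ Z^2.
  H_2: rank ker ∂_2 − rank ∂_3 = (18 − 17) − 0 = 1, and there is no ∂_3, so H_2 ≅ Z.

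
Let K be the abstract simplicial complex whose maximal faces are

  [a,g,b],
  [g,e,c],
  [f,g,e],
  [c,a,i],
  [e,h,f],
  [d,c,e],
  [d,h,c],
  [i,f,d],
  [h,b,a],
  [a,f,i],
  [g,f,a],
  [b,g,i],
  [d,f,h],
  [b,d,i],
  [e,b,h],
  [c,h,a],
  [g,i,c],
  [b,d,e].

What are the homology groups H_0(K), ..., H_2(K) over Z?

H_0 ≅ Z,  H_1 ≅ Z ⊕ Z/2,  H_2 = 0.

We work with the vertex ordering a < b < c < d < e < f < g < h < i. The simplices of K, each written with vertices in increasing order, are:

  0-simplices (9): a, b, c, d, e, f, g, h, i
  1-simplices (27): ab, ac, af, ag, ah, ai, bd, be, bg, bh, bi, cd, ce, cg, ch, ci, de, df, dh, di, ef, eg, eh, fg, fh, fi, gi
  2-simplices (18): abg, abh, ach, aci, afg, afi, bde, bdi, beh, bgi, cde, cdh, ceg, cgi, dfh, dfi, efg, efh

giving chain groups C_0 ≅ Z^9, C_1 ≅ Z^27, C_2 ≅ Z^18.

The boundary map ∂_1: C_1 → C_0 is given by ∂[p,q] = [q] − [p].
As a 9×27 matrix over Z this has rank 8, with invariant factors (1,1,1,1,1,1,1,1).

Boundary ∂_2: C_2 → C_1 acts by ∂[p,q,r] = [q,r] − [p,r] + [p,q]. For instance
  ∂dfh = fh − dh + df,
  ∂afi = fi − ai + af.
As a 27×18 matrix over Z this has rank 18, with invariant factors (1,1,1,1,1,1,1,1,1,1,1,1,1,1,1,1,1,2).

Now H_k = ker ∂_k / im ∂_{k+1}, so:

  H_0: rank C_0 − rank ∂_1 = 9 − 8 = 1, and the invariant factors of ∂_1 are all 1, so H_0 = Z.
  H_1: rank ker ∂_1 − rank ∂_2 = (27 − 8) − 18 = 1, and ∂_2 has invariant factor 2 > 1, so H_1 = Z ⊕ Z/2.
  H_2: rank ker ∂_2 − rank ∂_3 = (18 − 18) − 0 = 0, and there is no ∂_3, so H_2 = 0.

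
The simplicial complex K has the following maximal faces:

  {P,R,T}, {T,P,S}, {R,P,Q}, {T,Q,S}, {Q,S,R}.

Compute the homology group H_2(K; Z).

H_2 = 0.

Take the total order P < Q < R < S < T on the vertex set. Then K (dimension 2) consists of the simplices:

  0-simplices (5): P, Q, R, S, T
  1-simplices (10): PQ, PR, PS, PT, QR, QS, QT, RS, RT, ST
  2-simplices (5): PQR, PRT, PST, QRS, QST

Hence C_0 ≅ Z^5, C_1 ≅ Z^10, C_2 ≅ Z^5.

∂_1: C_1 → C_0 maps an edge to its endpoints' difference, ∂[p,q] = q − p.
The resulting 5×10 matrix has rank 4, and its Smith normal form has invariant factors (1,1,1,1).

∂_2: C_2 → C_1 maps a triangle to the signed sum of its edges. For instance
  ∂PST = ST − PT + PS,
  ∂QRS = RS − QS + QR.
The 10×5 boundary matrix has rank 5 and Smith normal form diag(1,1,1,1,1).

Now H_k = ker ∂_k / im ∂_{k+1}, so:

  H_2: rank ker ∂_2 − rank ∂_3 = (5 − 5) − 0 = 0, and there is no ∂_3, so H_2 = 0.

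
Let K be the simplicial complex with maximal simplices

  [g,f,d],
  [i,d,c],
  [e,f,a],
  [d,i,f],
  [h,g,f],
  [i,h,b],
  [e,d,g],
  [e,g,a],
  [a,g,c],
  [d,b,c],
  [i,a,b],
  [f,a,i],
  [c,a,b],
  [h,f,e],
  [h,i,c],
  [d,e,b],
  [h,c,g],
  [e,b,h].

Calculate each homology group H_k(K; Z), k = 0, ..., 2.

H_0 = Z,  H_1 = Z ⊕ Z/2Z,  H_2 = 0.

K has 9 vertices, 27 edges, 18 triangles.
rank ∂_0 = 0, rank ∂_1 = 8 ⇒ b_0 = 9 − 0 − 8 = 1; all invariant factors of ∂_1 are 1 so no torsion. So H_0 = Z.
rank ∂_1 = 8, rank ∂_2 = 18 ⇒ b_1 = 27 − 8 − 18 = 1; ∂_2 has invariant factor(s) [2] giving torsion. So H_1 = Z ⊕ Z/2Z.
rank ∂_2 = 18, rank ∂_3 = 0 ⇒ b_2 = 18 − 18 − 0 = 0. So H_2 = 0.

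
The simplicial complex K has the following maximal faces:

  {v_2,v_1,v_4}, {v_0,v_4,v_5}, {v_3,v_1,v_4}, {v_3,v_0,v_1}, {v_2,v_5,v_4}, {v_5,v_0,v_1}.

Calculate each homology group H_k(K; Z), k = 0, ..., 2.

H_0 = Z,  H_1 = Z,  H_2 = 0.

Order the vertices as v_0 < v_1 < v_2 < v_3 < v_4 < v_5. Listing each simplex with vertices in this order, K has dimension 2 with simplices:

  0-simplices (6): [v_0], [v_1], [v_2], [v_3], [v_4], [v_5]
  1-simplices (12): [v_0,v_1], [v_0,v_3], [v_0,v_4], [v_0,v_5], [v_1,v_2], [v_1,v_3], [v_1,v_4], [v_1,v_5], [v_2,v_4], [v_2,v_5], [v_3,v_4], [v_4,v_5]
  2-simplices (6): [v_0,v_1,v_3], [v_0,v_1,v_5], [v_0,v_4,v_5], [v_1,v_2,v_4], [v_1,v_3,v_4], [v_2,v_4,v_5]

Hence C_0 ≅ Z^6, C_1 ≅ Z^12, C_2 ≅ Z^6.

Boundary ∂_1: C_1 → C_0 is given by ∂[p,q] = [q] − [p].
As a 6×12 matrix over Z this has rank 5, with invariant factors (1,1,1,1,1).

The boundary map ∂_2: C_2 → C_1 sends each 2-simplex [p,q,r] to [q,r] − [p,r] + [p,q]. For instance
  ∂[v_0,v_4,v_5] = [v_4,v_5] − [v_0,v_5] + [v_0,v_4],
  ∂[v_2,v_4,v_5] = [v_4,v_5] − [v_2,v_5] + [v_2,v_4].
The 12×6 boundary matrix has rank 6 and Smith normal form diag(1,1,1,1,1,1).

Now H_k = ker ∂_k / im ∂_{k+1}, so:

  H_0: rank C_0 − rank ∂_1 = 6 − 5 = 1, and the invariant factors of ∂_1 are all 1, so H_0 = Z.
  H_1: rank ker ∂_1 − rank ∂_2 = (12 − 5) − 6 = 1, and the invariant factors of ∂_2 are all 1, so H_1 = Z.
  H_2: rank ker ∂_2 − rank ∂_3 = (6 − 6) − 0 = 0, and there is no ∂_3, so H_2 = 0.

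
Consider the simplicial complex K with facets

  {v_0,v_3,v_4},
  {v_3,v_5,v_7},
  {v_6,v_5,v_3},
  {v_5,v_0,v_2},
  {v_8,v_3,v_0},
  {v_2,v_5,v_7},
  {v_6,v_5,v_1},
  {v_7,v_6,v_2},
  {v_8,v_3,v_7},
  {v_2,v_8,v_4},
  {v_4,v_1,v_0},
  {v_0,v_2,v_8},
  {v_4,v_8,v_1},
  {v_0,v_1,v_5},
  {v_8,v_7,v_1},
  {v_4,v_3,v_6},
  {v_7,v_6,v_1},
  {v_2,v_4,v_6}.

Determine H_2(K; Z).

Order the vertices as v_0 < v_1 < v_2 < v_3 < v_4 < v_5 < v_6 < v_7 < v_8. Listing each simplex with vertices in this order, K has dimension 2 with simplices:

  0-simplices (9): [v_0], [v_1], [v_2], [v_3], [v_4], [v_5], [v_6], [v_7], [v_8]
  1-simplices (27): (27 of them)
  2-simplices (18): (18 of them)

Hence C_0 ≅ Z^9, C_1 ≅ Z^27, C_2 ≅ Z^18.

The boundary map ∂_1: C_1 → C_0 sends each edge [p,q] (with p < q) to q − p.
The 9×27 boundary matrix has rank 8 and Smith normal form diag(1,1,1,1,1,1,1,1).

Boundary ∂_2: C_2 → C_1 maps a triangle to the signed sum of its edges. For instance
  ∂[v_3,v_7,v_8] = [v_7,v_8] − [v_3,v_8] + [v_3,v_7],
  ∂[v_1,v_5,v_6] = [v_5,v_6] − [v_1,v_6] + [v_1,v_5].
The 27×18 boundary matrix has rank 18 and Smith normal form diag(1,1,1,1,1,1,1,1,1,1,1,1,1,1,1,1,1,2).

From H_k ≅ ker(∂_k) / im(∂_{k+1}) we obtain:

  H_2: rank ker ∂_2 − rank ∂_3 = (18 − 18) − 0 = 0, and there is no ∂_3, so H_2 = 0.

(K is a triangulation of the Klein bottle.)

H_2 = 0.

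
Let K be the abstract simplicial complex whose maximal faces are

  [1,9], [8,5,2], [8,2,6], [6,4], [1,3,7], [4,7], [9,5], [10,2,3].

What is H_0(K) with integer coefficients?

H_0 ≅ Z.

We work with the vertex ordering 1 < 2 < 3 < 4 < 5 < 6 < 7 < 8 < 9 < 10. The simplices of K, each written with vertices in increasing order, are:

  0-simplices (10): [1], [2], [3], [4], [5], [6], [7], [8], [9], [10]
  1-simplices (15): [1,3], [1,7], [1,9], [2,3], [2,5], [2,6], [2,8], [2,10], [3,7], [3,10], [4,6], [4,7], [5,8], [5,9], [6,8]
  2-simplices (4): [1,3,7], [2,3,10], [2,5,8], [2,6,8]

so the chain groups are C_0 ≅ Z^10, C_1 ≅ Z^15, C_2 ≅ Z^4.

∂_1: C_1 → C_0 is given by ∂[p,q] = [q] − [p]. For instance
  ∂[4,7] = [7] − [4].
The 10×15 boundary matrix has rank 9 and Smith normal form diag(1,1,1,1,1,1,1,1,1).

The boundary map ∂_2: C_2 → C_1 acts by ∂[p,q,r] = [q,r] − [p,r] + [p,q]. For instance
  ∂[2,6,8] = [6,8] − [2,8] + [2,6],
  ∂[2,5,8] = [5,8] − [2,8] + [2,5].
The 15×4 boundary matrix has rank 4 and Smith normal form diag(1,1,1,1).

Now H_k = ker ∂_k / im ∂_{k+1}, so:

  H_0: rank C_0 − rank ∂_1 = 10 − 9 = 1, and the invariant factors of ∂_1 are all 1, so H_0 = Z.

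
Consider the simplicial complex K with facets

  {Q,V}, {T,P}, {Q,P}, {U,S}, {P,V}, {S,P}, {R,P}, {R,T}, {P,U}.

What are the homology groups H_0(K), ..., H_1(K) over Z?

Order the vertices as P < Q < R < S < T < U < V. Listing each simplex with vertices in this order, K has dimension 1 with simplices:

  0-simplices (7): P, Q, R, S, T, U, V
  1-simplices (9): PQ, PR, PS, PT, PU, PV, QV, RT, SU

so the chain groups are C_0 ≅ Z^7, C_1 ≅ Z^9.

∂_1: C_1 → C_0 maps an edge to its endpoints' difference, ∂[p,q] = q − p. For instance
  ∂SU = U − S.
The 7×9 boundary matrix has rank 6 and Smith normal form diag(1,1,1,1,1,1).

From H_k ≅ ker(∂_k) / im(∂_{k+1}) we obtain:

  H_0: rank C_0 − rank ∂_1 = 7 − 6 = 1, and the invariant factors of ∂_1 are all 1, so H_0 ≅ Z.
  H_1: rank ker ∂_1 − rank ∂_2 = (9 − 6) − 0 = 3, and there is no ∂_2, so H_1 ≅ Z^3.

As a check, the Euler characteristic is 7 − 9 = -2, which agrees with 1 − 3 = -2.
(K is a triangulation of a wedge of 3 circles.)

H_0 ≅ Z,  H_1 ≅ Z^3.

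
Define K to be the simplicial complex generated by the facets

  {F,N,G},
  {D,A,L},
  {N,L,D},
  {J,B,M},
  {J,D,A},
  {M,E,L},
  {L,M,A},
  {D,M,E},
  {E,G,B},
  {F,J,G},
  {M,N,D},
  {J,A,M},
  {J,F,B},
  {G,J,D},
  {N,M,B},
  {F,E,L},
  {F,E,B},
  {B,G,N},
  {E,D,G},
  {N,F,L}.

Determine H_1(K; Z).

K has 10 vertices, 30 edges, 20 triangles.
rank ∂_1 = 9, rank ∂_2 = 20 ⇒ b_1 = 30 − 9 − 20 = 1; ∂_2 has invariant factor(s) [2] giving torsion. So H_1 = Z ⊕ Z/2Z.

H_1 ≅ Z ⊕ Z/2Z.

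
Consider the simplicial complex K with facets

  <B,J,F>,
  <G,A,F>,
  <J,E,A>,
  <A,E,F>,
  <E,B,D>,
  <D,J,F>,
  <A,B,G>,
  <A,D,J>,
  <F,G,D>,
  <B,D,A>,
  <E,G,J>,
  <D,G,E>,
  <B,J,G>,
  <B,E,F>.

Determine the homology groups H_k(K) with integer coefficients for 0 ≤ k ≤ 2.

H_0 = Z,  H_1 = Z^2,  H_2 = Z.

Fix the vertex order A < B < D < E < F < G < J and write every simplex with vertices in increasing order. Then dim K = 2 and the simplices of K are:

  0-simplices (7): A, B, D, E, F, G, J
  1-simplices (21): AB, AD, AE, AF, AG, AJ, BD, BE, BF, BG, BJ, DE, DF, DG, DJ, EF, EG, EJ, FG, FJ, GJ
  2-simplices (14): ABD, ABG, ADJ, AEF, AEJ, AFG, BDE, BEF, BFJ, BGJ, DEG, DFG, DFJ, EGJ

Hence C_0 ≅ Z^7, C_1 ≅ Z^21, C_2 ≅ Z^14.

∂_1: C_1 → C_0 maps an edge to its endpoints' difference, ∂[p,q] = q − p. For instance
  ∂DJ = J − D.
As a 7×21 matrix over Z this has rank 6, with invariant factors (1,1,1,1,1,1).

Boundary ∂_2: C_2 → C_1 maps a triangle to the signed sum of its edges. For instance
  ∂DFJ = FJ − DJ + DF,
  ∂ABG = BG − AG + AB.
The 21×14 boundary matrix has rank 13 and Smith normal form diag(1,1,1,1,1,1,1,1,1,1,1,1,1).

From H_k ≅ ker(∂_k) / im(∂_{k+1}) we obtain:

  H_0: rank C_0 − rank ∂_1 = 7 − 6 = 1, and the invariant factors of ∂_1 are all 1, so H_0 = Z.
  H_1: rank ker ∂_1 − rank ∂_2 = (21 − 6) − 13 = 2, and the invariant factors of ∂_2 are all 1, so H_1 = Z^2.
  H_2: rank ker ∂_2 − rank ∂_3 = (14 − 13) − 0 = 1, and there is no ∂_3, so H_2 = Z.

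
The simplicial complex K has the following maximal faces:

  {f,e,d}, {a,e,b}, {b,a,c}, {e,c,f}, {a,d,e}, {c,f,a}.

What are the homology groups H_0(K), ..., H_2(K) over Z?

H_0 = Z,  H_1 = Z,  H_2 = 0.

Order the vertices as a < b < c < d < e < f. Listing each simplex with vertices in this order, K has dimension 2 with simplices:

  0-simplices (6): a, b, c, d, e, f
  1-simplices (12): ab, ac, ad, ae, af, bc, be, ce, cf, de, df, ef
  2-simplices (6): abc, abe, acf, ade, cef, def

so the chain groups are C_0 ≅ Z^6, C_1 ≅ Z^12, C_2 ≅ Z^6.

∂_1: C_1 → C_0 maps an edge to its endpoints' difference, ∂[p,q] = q − p. For instance
  ∂ad = d − a.
The 6×12 boundary matrix has rank 5 and Smith normal form diag(1,1,1,1,1).

∂_2: C_2 → C_1 maps a triangle to the signed sum of its edges. For instance
  ∂cef = ef − cf + ce,
  ∂abc = bc − ac + ab.
As a 12×6 matrix over Z this has rank 6, with invariant factors (1,1,1,1,1,1).

Reading off H_k = ker ∂_k / im ∂_{k+1}:

  H_0: rank C_0 − rank ∂_1 = 6 − 5 = 1, and the invariant factors of ∂_1 are all 1, so H_0 ≅ Z.
  H_1: rank ker ∂_1 − rank ∂_2 = (12 − 5) − 6 = 1, and the invariant factors of ∂_2 are all 1, so H_1 ≅ Z.
  H_2: rank ker ∂_2 − rank ∂_3 = (6 − 6) − 0 = 0, and there is no ∂_3, so H_2 ≅ 0.

As a check, the Euler characteristic is 6 − 12 + 6 = 0, which agrees with 1 − 1 + 0 = 0.
(K is a triangulation of the cylinder S^1 x I.)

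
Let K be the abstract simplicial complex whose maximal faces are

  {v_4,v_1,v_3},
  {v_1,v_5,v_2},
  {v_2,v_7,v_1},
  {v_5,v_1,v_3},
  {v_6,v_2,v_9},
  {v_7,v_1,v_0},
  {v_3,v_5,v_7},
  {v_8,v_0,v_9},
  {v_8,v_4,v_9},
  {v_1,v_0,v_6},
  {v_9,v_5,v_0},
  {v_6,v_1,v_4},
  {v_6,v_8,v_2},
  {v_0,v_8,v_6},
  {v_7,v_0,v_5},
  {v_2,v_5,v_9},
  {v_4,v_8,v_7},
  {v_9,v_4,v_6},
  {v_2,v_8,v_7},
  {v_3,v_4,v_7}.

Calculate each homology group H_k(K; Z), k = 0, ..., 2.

Order the vertices as v_0 < v_1 < v_2 < v_3 < v_4 < v_5 < v_6 < v_7 < v_8 < v_9. Listing each simplex with vertices in this order, K has dimension 2 with simplices:

  0-simplices (10): [v_0], [v_1], [v_2], [v_3], [v_4], [v_5], [v_6], [v_7], [v_8], [v_9]
  1-simplices (30): (30 of them)
  2-simplices (20): (20 of them)

giving chain groups C_0 ≅ Z^10, C_1 ≅ Z^30, C_2 ≅ Z^20.

∂_1: C_1 → C_0 is given by ∂[p,q] = [q] − [p].
The resulting 10×30 matrix has rank 9, and its Smith normal form has invariant factors (1,1,1,1,1,1,1,1,1).

∂_2: C_2 → C_1 maps a triangle to the signed sum of its edges. For instance
  ∂[v_2,v_7,v_8] = [v_7,v_8] − [v_2,v_8] + [v_2,v_7],
  ∂[v_4,v_7,v_8] = [v_7,v_8] − [v_4,v_8] + [v_4,v_7].
As a 30×20 matrix over Z this has rank 20, with invariant factors (1,1,1,1,1,1,1,1,1,1,1,1,1,1,1,1,1,1,1,2).

From H_k ≅ ker(∂_k) / im(∂_{k+1}) we obtain:

  H_0: rank C_0 − rank ∂_1 = 10 − 9 = 1, and the invariant factors of ∂_1 are all 1, so H_0 ≅ Z.
  H_1: rank ker ∂_1 − rank ∂_2 = (30 − 9) − 20 = 1, and ∂_2 has invariant factor 2 > 1, so H_1 ≅ Z ⊕ Z/2.
  H_2: rank ker ∂_2 − rank ∂_3 = (20 − 20) − 0 = 0, and there is no ∂_3, so H_2 ≅ 0.

As a check, the Euler characteristic is 10 − 30 + 20 = 0, which agrees with 1 − 1 + 0 = 0.

H_0 = Z,  H_1 = Z ⊕ Z/2,  H_2 = 0.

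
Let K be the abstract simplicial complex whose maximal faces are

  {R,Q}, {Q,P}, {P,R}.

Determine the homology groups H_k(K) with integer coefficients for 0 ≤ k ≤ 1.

H_0 ≅ Z,  H_1 ≅ Z.

Fix the vertex order P < Q < R and write every simplex with vertices in increasing order. Then dim K = 1 and the simplices of K are:

  0-simplices (3): P, Q, R
  1-simplices (3): PQ, PR, QR

giving chain groups C_0 ≅ Z^3, C_1 ≅ Z^3.

The boundary map ∂_1: C_1 → C_0 sends each edge [p,q] (with p < q) to q − p. For instance
  ∂PQ = Q − P.
This gives a 3×3 integer matrix of rank 2; reducing to Smith normal form yields diagonal entries (1,1).

Computing H_k = (kernel of ∂_k) / (image of ∂_{k+1}):

  H_0: rank C_0 − rank ∂_1 = 3 − 2 = 1, and the invariant factors of ∂_1 are all 1, so H_0 = Z.
  H_1: rank ker ∂_1 − rank ∂_2 = (3 − 2) − 0 = 1, and there is no ∂_2, so H_1 = Z.

As a check, the Euler characteristic is 3 − 3 = 0, which agrees with 1 − 1 = 0.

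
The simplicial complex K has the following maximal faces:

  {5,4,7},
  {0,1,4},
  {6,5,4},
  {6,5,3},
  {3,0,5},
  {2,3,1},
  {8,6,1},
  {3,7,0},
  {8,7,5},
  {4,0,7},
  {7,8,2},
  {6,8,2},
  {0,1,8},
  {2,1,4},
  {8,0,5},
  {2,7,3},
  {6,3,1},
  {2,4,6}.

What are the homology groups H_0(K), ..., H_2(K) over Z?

H_0 = Z,  H_1 = Z ⊕ Z/2,  H_2 = 0.

We work with the vertex ordering 0 < 1 < 2 < 3 < 4 < 5 < 6 < 7 < 8. The simplices of K, each written with vertices in increasing order, are:

  0-simplices (9): [0], [1], [2], [3], [4], [5], [6], [7], [8]
  1-simplices (27): (27 of them)
  2-simplices (18): [0,1,4], [0,1,8], [0,3,5], [0,3,7], [0,4,7], [0,5,8], [1,2,3], [1,2,4], [1,3,6], [1,6,8], [2,3,7], [2,4,6], [2,6,8], [2,7,8], [3,5,6], [4,5,6], [4,5,7], [5,7,8]

so the chain groups are C_0 ≅ Z^9, C_1 ≅ Z^27, C_2 ≅ Z^18.

∂_1: C_1 → C_0 is given by ∂[p,q] = [q] − [p]. For instance
  ∂[0,5] = [5] − [0].
This gives a 9×27 integer matrix of rank 8; reducing to Smith normal form yields diagonal entries (1,1,1,1,1,1,1,1).

∂_2: C_2 → C_1 sends each 2-simplex [p,q,r] to [q,r] − [p,r] + [p,q]. For instance
  ∂[1,2,4] = [2,4] − [1,4] + [1,2],
  ∂[0,5,8] = [5,8] − [0,8] + [0,5].
The 27×18 boundary matrix has rank 18 and Smith normal form diag(1,1,1,1,1,1,1,1,1,1,1,1,1,1,1,1,1,2).

Now H_k = ker ∂_k / im ∂_{k+1}, so:

  H_0: rank C_0 − rank ∂_1 = 9 − 8 = 1, and the invariant factors of ∂_1 are all 1, so H_0 ≅ Z.
  H_1: rank ker ∂_1 − rank ∂_2 = (27 − 8) − 18 = 1, and ∂_2 has invariant factor 2 > 1, so H_1 ≅ Z ⊕ Z/2.
  H_2: rank ker ∂_2 − rank ∂_3 = (18 − 18) − 0 = 0, and there is no ∂_3, so H_2 ≅ 0.

As a check, the Euler characteristic is 9 − 27 + 18 = 0, which agrees with 1 − 1 + 0 = 0.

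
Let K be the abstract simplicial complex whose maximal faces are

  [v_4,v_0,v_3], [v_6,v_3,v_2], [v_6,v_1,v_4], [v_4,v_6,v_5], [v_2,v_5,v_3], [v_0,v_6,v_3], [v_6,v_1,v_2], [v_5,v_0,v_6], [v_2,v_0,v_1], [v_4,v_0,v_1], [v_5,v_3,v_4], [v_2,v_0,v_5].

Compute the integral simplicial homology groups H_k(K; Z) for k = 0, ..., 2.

H_0 ≅ Z,  H_1 ≅ Z/2,  H_2 = 0.

Take the total order v_0 < v_1 < v_2 < v_3 < v_4 < v_5 < v_6 on the vertex set. Then K (dimension 2) consists of the simplices:

  0-simplices (7): [v_0], [v_1], [v_2], [v_3], [v_4], [v_5], [v_6]
  1-simplices (18): (18 of them)
  2-simplices (12): (12 of them)

so the chain groups are C_0 ≅ Z^7, C_1 ≅ Z^18, C_2 ≅ Z^12.

Boundary ∂_1: C_1 → C_0 sends each edge [p,q] (with p < q) to q − p.
This gives a 7×18 integer matrix of rank 6; reducing to Smith normal form yields diagonal entries (1,1,1,1,1,1).

Boundary ∂_2: C_2 → C_1 acts by ∂[p,q,r] = [q,r] − [p,r] + [p,q]. For instance
  ∂[v_2,v_3,v_6] = [v_3,v_6] − [v_2,v_6] + [v_2,v_3],
  ∂[v_4,v_5,v_6] = [v_5,v_6] − [v_4,v_6] + [v_4,v_5].
The 18×12 boundary matrix has rank 12 and Smith normal form diag(1,1,1,1,1,1,1,1,1,1,1,2).

Now H_k = ker ∂_k / im ∂_{k+1}, so:

  H_0: rank C_0 − rank ∂_1 = 7 − 6 = 1, and the invariant factors of ∂_1 are all 1, so H_0 = Z.
  H_1: rank ker ∂_1 − rank ∂_2 = (18 − 6) − 12 = 0, and ∂_2 has invariant factor 2 > 1, so H_1 = Z/2.
  H_2: rank ker ∂_2 − rank ∂_3 = (12 − 12) − 0 = 0, and there is no ∂_3, so H_2 = 0.

(K is a triangulation of the real projective plane RP^2.)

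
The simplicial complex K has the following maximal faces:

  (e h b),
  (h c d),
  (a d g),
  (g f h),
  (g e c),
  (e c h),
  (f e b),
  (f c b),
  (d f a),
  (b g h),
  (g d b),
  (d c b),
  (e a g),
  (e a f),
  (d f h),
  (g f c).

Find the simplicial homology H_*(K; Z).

K has 8 vertices, 24 edges, 16 triangles.
rank ∂_0 = 0, rank ∂_1 = 7 ⇒ b_0 = 8 − 0 − 7 = 1; all invariant factors of ∂_1 are 1 so no torsion. So H_0 = Z.
rank ∂_1 = 7, rank ∂_2 = 15 ⇒ b_1 = 24 − 7 − 15 = 2; all invariant factors of ∂_2 are 1 so no torsion. So H_1 = Z^2.
rank ∂_2 = 15, rank ∂_3 = 0 ⇒ b_2 = 16 − 15 − 0 = 1. So H_2 = Z.

H_0 ≅ Z,  H_1 ≅ Z^2,  H_2 ≅ Z.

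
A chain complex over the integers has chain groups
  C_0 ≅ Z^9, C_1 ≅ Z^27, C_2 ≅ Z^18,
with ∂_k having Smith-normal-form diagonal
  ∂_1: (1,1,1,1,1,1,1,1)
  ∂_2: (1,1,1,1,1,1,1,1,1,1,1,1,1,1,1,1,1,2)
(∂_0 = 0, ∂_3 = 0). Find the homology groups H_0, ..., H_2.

H_0: b_0 = 9 − 0 − 8 = 1; torsion from ∂_1 factors > 1: none. So H_0 ≅ Z.
H_1: b_1 = 27 − 8 − 18 = 1; torsion from ∂_2 factors > 1: [2]. So H_1 ≅ Z ⊕ Z/2Z.
H_2: b_2 = 18 − 18 − 0 = 0; torsion from ∂_3 factors > 1: none. So H_2 ≅ 0.

H_0 ≅ Z,  H_1 ≅ Z ⊕ Z/2Z,  H_2 = 0.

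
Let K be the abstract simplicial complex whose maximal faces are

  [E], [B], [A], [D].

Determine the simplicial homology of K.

Take the total order A < B < D < E on the vertex set. Then K (dimension 0) consists of the simplices:

  0-simplices (4): A, B, D, E

Hence C_0 ≅ Z^4.

Now H_k = ker ∂_k / im ∂_{k+1}, so:

  H_0: rank C_0 − rank ∂_1 = 4 − 0 = 4, and there is no ∂_1, so H_0 = Z^4.

H_0 = Z^4.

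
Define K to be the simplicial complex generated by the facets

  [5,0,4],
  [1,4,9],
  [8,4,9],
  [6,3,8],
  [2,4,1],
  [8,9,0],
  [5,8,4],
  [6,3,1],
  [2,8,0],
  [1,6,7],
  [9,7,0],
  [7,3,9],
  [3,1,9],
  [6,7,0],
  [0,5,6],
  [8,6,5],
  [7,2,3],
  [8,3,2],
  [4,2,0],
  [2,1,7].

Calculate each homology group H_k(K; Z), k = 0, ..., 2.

H_0 = Z,  H_1 = Z ⊕ Z/2Z,  H_2 = 0.

Fix the vertex order 0 < 1 < 2 < 3 < 4 < 5 < 6 < 7 < 8 < 9 and write every simplex with vertices in increasing order. Then dim K = 2 and the simplices of K are:

  0-simplices (10): [0], [1], [2], [3], [4], [5], [6], [7], [8], [9]
  1-simplices (30): (30 of them)
  2-simplices (20): (20 of them)

giving chain groups C_0 ≅ Z^10, C_1 ≅ Z^30, C_2 ≅ Z^20.

∂_1: C_1 → C_0 sends each edge [p,q] (with p < q) to q − p. For instance
  ∂[0,5] = [5] − [0].
The resulting 10×30 matrix has rank 9, and its Smith normal form has invariant factors (1,1,1,1,1,1,1,1,1).

The boundary map ∂_2: C_2 → C_1 sends each 2-simplex [p,q,r] to [q,r] − [p,r] + [p,q]. For instance
  ∂[1,3,6] = [3,6] − [1,6] + [1,3],
  ∂[0,8,9] = [8,9] − [0,9] + [0,8].
As a 30×20 matrix over Z this has rank 20, with invariant factors (1,1,1,1,1,1,1,1,1,1,1,1,1,1,1,1,1,1,1,2).

Now H_k = ker ∂_k / im ∂_{k+1}, so:

  H_0: rank C_0 − rank ∂_1 = 10 − 9 = 1, and the invariant factors of ∂_1 are all 1, so H_0 ≅ Z.
  H_1: rank ker ∂_1 − rank ∂_2 = (30 − 9) − 20 = 1, and ∂_2 has invariant factor 2 > 1, so H_1 ≅ Z ⊕ Z/2Z.
  H_2: rank ker ∂_2 − rank ∂_3 = (20 − 20) − 0 = 0, and there is no ∂_3, so H_2 ≅ 0.

As a check, the Euler characteristic is 10 − 30 + 20 = 0, which agrees with 1 − 1 + 0 = 0.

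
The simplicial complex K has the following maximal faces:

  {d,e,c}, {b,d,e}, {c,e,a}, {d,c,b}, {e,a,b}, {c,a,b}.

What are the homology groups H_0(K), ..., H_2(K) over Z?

H_0 = Z,  H_1 = 0,  H_2 = Z.

Take the total order a < b < c < d < e on the vertex set. Then K (dimension 2) consists of the simplices:

  0-simplices (5): a, b, c, d, e
  1-simplices (9): ab, ac, ae, bc, bd, be, cd, ce, de
  2-simplices (6): abc, abe, ace, bcd, bde, cde

so the chain groups are C_0 ≅ Z^5, C_1 ≅ Z^9, C_2 ≅ Z^6.

∂_1: C_1 → C_0 is given by ∂[p,q] = [q] − [p].
As a 5×9 matrix over Z this has rank 4, with invariant factors (1,1,1,1).

The boundary map ∂_2: C_2 → C_1 maps a triangle to the signed sum of its edges. For instance
  ∂bde = de − be + bd,
  ∂bcd = cd − bd + bc.
The 9×6 boundary matrix has rank 5 and Smith normal form diag(1,1,1,1,1).

From H_k ≅ ker(∂_k) / im(∂_{k+1}) we obtain:

  H_0: rank C_0 − rank ∂_1 = 5 − 4 = 1, and the invariant factors of ∂_1 are all 1, so H_0 ≅ Z.
  H_1: rank ker ∂_1 − rank ∂_2 = (9 − 4) − 5 = 0, and the invariant factors of ∂_2 are all 1, so H_1 ≅ 0.
  H_2: rank ker ∂_2 − rank ∂_3 = (6 − 5) − 0 = 1, and there is no ∂_3, so H_2 ≅ Z.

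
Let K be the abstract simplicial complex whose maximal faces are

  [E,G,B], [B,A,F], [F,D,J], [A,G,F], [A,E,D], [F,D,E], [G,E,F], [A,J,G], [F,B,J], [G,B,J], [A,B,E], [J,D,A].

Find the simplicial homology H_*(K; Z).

H_0 ≅ Z,  H_1 ≅ Z_2,  H_2 = 0.

Order the vertices as A < B < D < E < F < G < J. Listing each simplex with vertices in this order, K has dimension 2 with simplices:

  0-simplices (7): A, B, D, E, F, G, J
  1-simplices (18): AB, AD, AE, AF, AG, AJ, BE, BF, BG, BJ, DE, DF, DJ, EF, EG, FG, FJ, GJ
  2-simplices (12): ABE, ABF, ADE, ADJ, AFG, AGJ, BEG, BFJ, BGJ, DEF, DFJ, EFG

giving chain groups C_0 ≅ Z^7, C_1 ≅ Z^18, C_2 ≅ Z^12.

Boundary ∂_1: C_1 → C_0 is given by ∂[p,q] = [q] − [p]. For instance
  ∂BG = G − B.
The resulting 7×18 matrix has rank 6, and its Smith normal form has invariant factors (1,1,1,1,1,1).

The boundary map ∂_2: C_2 → C_1 maps a triangle to the signed sum of its edges. For instance
  ∂AFG = FG − AG + AF,
  ∂DEF = EF − DF + DE.
As a 18×12 matrix over Z this has rank 12, with invariant factors (1,1,1,1,1,1,1,1,1,1,1,2).

Reading off H_k = ker ∂_k / im ∂_{k+1}:

  H_0: rank C_0 − rank ∂_1 = 7 − 6 = 1, and the invariant factors of ∂_1 are all 1, so H_0 = Z.
  H_1: rank ker ∂_1 − rank ∂_2 = (18 − 6) − 12 = 0, and ∂_2 has invariant factor 2 > 1, so H_1 = Z_2.
  H_2: rank ker ∂_2 − rank ∂_3 = (12 − 12) − 0 = 0, and there is no ∂_3, so H_2 = 0.

(K is a triangulation of the real projective plane RP^2.)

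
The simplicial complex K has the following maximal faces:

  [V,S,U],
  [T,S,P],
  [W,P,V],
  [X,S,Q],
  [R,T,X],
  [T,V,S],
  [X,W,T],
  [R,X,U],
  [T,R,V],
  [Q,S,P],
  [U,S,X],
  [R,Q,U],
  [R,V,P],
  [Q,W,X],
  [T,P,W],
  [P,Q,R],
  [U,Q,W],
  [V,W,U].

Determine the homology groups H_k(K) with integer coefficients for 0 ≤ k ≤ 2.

H_0 ≅ Z,  H_1 ≅ Z ⊕ Z_2,  H_2 = 0.

We work with the vertex ordering P < Q < R < S < T < U < V < W < X. The simplices of K, each written with vertices in increasing order, are:

  0-simplices (9): P, Q, R, S, T, U, V, W, X
  1-simplices (27): PQ, PR, PS, PT, PV, PW, QR, QS, QU, QW, QX, RT, RU, RV, RX, ST, SU, SV, SX, TV, TW, TX, UV, UW, UX, VW, WX
  2-simplices (18): PQR, PQS, PRV, PST, PTW, PVW, QRU, QSX, QUW, QWX, RTV, RTX, RUX, STV, SUV, SUX, TWX, UVW

Hence C_0 ≅ Z^9, C_1 ≅ Z^27, C_2 ≅ Z^18.

The boundary map ∂_1: C_1 → C_0 sends each edge [p,q] (with p < q) to q − p. For instance
  ∂WX = X − W.
As a 9×27 matrix over Z this has rank 8, with invariant factors (1,1,1,1,1,1,1,1).

The boundary map ∂_2: C_2 → C_1 acts by ∂[p,q,r] = [q,r] − [p,r] + [p,q]. For instance
  ∂QSX = SX − QX + QS,
  ∂UVW = VW − UW + UV.
The 27×18 boundary matrix has rank 18 and Smith normal form diag(1,1,1,1,1,1,1,1,1,1,1,1,1,1,1,1,1,2).

Computing H_k = (kernel of ∂_k) / (image of ∂_{k+1}):

  H_0: rank C_0 − rank ∂_1 = 9 − 8 = 1, and the invariant factors of ∂_1 are all 1, so H_0 = Z.
  H_1: rank ker ∂_1 − rank ∂_2 = (27 − 8) − 18 = 1, and ∂_2 has invariant factor 2 > 1, so H_1 = Z ⊕ Z_2.
  H_2: rank ker ∂_2 − rank ∂_3 = (18 − 18) − 0 = 0, and there is no ∂_3, so H_2 = 0.

(K is a triangulation of the Klein bottle.)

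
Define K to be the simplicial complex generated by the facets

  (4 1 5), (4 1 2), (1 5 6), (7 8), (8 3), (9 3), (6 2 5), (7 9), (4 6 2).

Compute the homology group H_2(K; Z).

Fix the vertex order 1 < 2 < 3 < 4 < 5 < 6 < 7 < 8 < 9 and write every simplex with vertices in increasing order. Then dim K = 2 and the simplices of K are:

  0-simplices (9): [1], [2], [3], [4], [5], [6], [7], [8], [9]
  1-simplices (14): [1,2], [1,4], [1,5], [1,6], [2,4], [2,5], [2,6], [3,8], [3,9], [4,5], [4,6], [5,6], [7,8], [7,9]
  2-simplices (5): [1,2,4], [1,4,5], [1,5,6], [2,4,6], [2,5,6]

giving chain groups C_0 ≅ Z^9, C_1 ≅ Z^14, C_2 ≅ Z^5.

Boundary ∂_1: C_1 → C_0 sends each edge [p,q] (with p < q) to q − p.
As a 9×14 matrix over Z this has rank 7, with invariant factors (1,1,1,1,1,1,1).

Boundary ∂_2: C_2 → C_1 acts by ∂[p,q,r] = [q,r] − [p,r] + [p,q]. For instance
  ∂[2,5,6] = [5,6] − [2,6] + [2,5],
  ∂[1,2,4] = [2,4] − [1,4] + [1,2].
The resulting 14×5 matrix has rank 5, and its Smith normal form has invariant factors (1,1,1,1,1).

Now H_k = ker ∂_k / im ∂_{k+1}, so:

  H_2: rank ker ∂_2 − rank ∂_3 = (5 − 5) − 0 = 0, and there is no ∂_3, so H_2 ≅ 0.

H_2 = 0.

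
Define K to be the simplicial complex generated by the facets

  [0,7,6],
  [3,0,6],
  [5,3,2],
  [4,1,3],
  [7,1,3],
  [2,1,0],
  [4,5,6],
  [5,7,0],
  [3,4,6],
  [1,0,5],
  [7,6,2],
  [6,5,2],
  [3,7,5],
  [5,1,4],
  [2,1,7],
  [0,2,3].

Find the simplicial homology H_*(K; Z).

H_0 ≅ Z,  H_1 ≅ Z^2,  H_2 ≅ Z.

K has 8 vertices, 24 edges, 16 triangles.
rank ∂_0 = 0, rank ∂_1 = 7 ⇒ b_0 = 8 − 0 − 7 = 1; all invariant factors of ∂_1 are 1 so no torsion. So H_0 = Z.
rank ∂_1 = 7, rank ∂_2 = 15 ⇒ b_1 = 24 − 7 − 15 = 2; all invariant factors of ∂_2 are 1 so no torsion. So H_1 = Z^2.
rank ∂_2 = 15, rank ∂_3 = 0 ⇒ b_2 = 16 − 15 − 0 = 1. So H_2 = Z.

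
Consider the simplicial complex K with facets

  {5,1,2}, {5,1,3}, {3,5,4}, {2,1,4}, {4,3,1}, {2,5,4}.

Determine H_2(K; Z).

We work with the vertex ordering 1 < 2 < 3 < 4 < 5. The simplices of K, each written with vertices in increasing order, are:

  0-simplices (5): [1], [2], [3], [4], [5]
  1-simplices (9): [1,2], [1,3], [1,4], [1,5], [2,4], [2,5], [3,4], [3,5], [4,5]
  2-simplices (6): [1,2,4], [1,2,5], [1,3,4], [1,3,5], [2,4,5], [3,4,5]

so the chain groups are C_0 ≅ Z^5, C_1 ≅ Z^9, C_2 ≅ Z^6.

Boundary ∂_1: C_1 → C_0 is given by ∂[p,q] = [q] − [p]. For instance
  ∂[1,4] = [4] − [1].
This gives a 5×9 integer matrix of rank 4; reducing to Smith normal form yields diagonal entries (1,1,1,1).

∂_2: C_2 → C_1 maps a triangle to the signed sum of its edges. For instance
  ∂[1,2,5] = [2,5] − [1,5] + [1,2],
  ∂[1,2,4] = [2,4] − [1,4] + [1,2].
This gives a 9×6 integer matrix of rank 5; reducing to Smith normal form yields diagonal entries (1,1,1,1,1).

From H_k ≅ ker(∂_k) / im(∂_{k+1}) we obtain:

  H_2: rank ker ∂_2 − rank ∂_3 = (6 − 5) − 0 = 1, and there is no ∂_3, so H_2 ≅ Z.

(K is a triangulation of the 2-sphere S^2.)

H_2 = Z.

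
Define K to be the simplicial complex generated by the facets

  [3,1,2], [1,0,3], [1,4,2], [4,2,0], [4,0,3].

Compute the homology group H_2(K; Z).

H_2 ≅ 0.

Order the vertices as 0 < 1 < 2 < 3 < 4. Listing each simplex with vertices in this order, K has dimension 2 with simplices:

  0-simplices (5): [0], [1], [2], [3], [4]
  1-simplices (10): [0,1], [0,2], [0,3], [0,4], [1,2], [1,3], [1,4], [2,3], [2,4], [3,4]
  2-simplices (5): [0,1,3], [0,2,4], [0,3,4], [1,2,3], [1,2,4]

giving chain groups C_0 ≅ Z^5, C_1 ≅ Z^10, C_2 ≅ Z^5.

∂_1: C_1 → C_0 maps an edge to its endpoints' difference, ∂[p,q] = q − p. For instance
  ∂[2,4] = [4] − [2].
The resulting 5×10 matrix has rank 4, and its Smith normal form has invariant factors (1,1,1,1).

∂_2: C_2 → C_1 sends each 2-simplex [p,q,r] to [q,r] − [p,r] + [p,q]. For instance
  ∂[0,2,4] = [2,4] − [0,4] + [0,2],
  ∂[1,2,4] = [2,4] − [1,4] + [1,2].
This gives a 10×5 integer matrix of rank 5; reducing to Smith normal form yields diagonal entries (1,1,1,1,1).

Now H_k = ker ∂_k / im ∂_{k+1}, so:

  H_2: rank ker ∂_2 − rank ∂_3 = (5 − 5) − 0 = 0, and there is no ∂_3, so H_2 ≅ 0.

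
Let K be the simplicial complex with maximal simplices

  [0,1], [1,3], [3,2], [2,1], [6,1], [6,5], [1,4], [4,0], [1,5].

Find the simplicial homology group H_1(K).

H_1 = Z^3.

K has 7 vertices, 9 edges.
rank ∂_1 = 6, rank ∂_2 = 0 ⇒ b_1 = 9 − 6 − 0 = 3. So H_1 = Z^3.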